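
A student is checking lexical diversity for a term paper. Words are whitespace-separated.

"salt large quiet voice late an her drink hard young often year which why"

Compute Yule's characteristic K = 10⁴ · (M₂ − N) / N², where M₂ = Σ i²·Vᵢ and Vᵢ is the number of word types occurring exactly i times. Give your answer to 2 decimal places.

Frequencies: salt:1, large:1, quiet:1, voice:1, late:1, an:1, her:1, drink:1, hard:1, young:1, often:1, year:1, which:1, why:1
N = 14. Frequency spectrum: V_1=14
M₂ = 1²·14 = 14
K = 10000 × (14 − 14) / 14² = 0.00

0.00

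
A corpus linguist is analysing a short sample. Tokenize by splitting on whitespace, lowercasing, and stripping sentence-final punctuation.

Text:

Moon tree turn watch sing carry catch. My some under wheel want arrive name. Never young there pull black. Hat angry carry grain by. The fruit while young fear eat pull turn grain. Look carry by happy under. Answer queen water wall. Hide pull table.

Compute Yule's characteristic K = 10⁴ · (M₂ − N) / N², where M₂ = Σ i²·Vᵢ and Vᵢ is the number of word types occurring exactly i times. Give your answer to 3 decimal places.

108.642

Frequencies: carry:3, pull:3, turn:2, under:2, young:2, grain:2, by:2, moon:1, tree:1, watch:1, sing:1, catch:1, my:1, some:1, wheel:1, want:1, arrive:1, name:1, never:1, there:1, … (16 more, each freq 1)
N = 45. Frequency spectrum: V_1=29, V_2=5, V_3=2
M₂ = 1²·29 + 2²·5 + 3²·2 = 67
K = 10000 × (67 − 45) / 45² = 108.642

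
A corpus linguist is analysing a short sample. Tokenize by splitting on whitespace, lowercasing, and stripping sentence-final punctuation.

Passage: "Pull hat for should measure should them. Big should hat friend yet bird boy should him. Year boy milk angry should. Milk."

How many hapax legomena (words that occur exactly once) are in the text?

11

Frequencies: should:5, hat:2, boy:2, milk:2, pull:1, for:1, measure:1, them:1, big:1, friend:1, yet:1, bird:1, him:1, year:1, angry:1
Hapax (freq=1): angry, big, bird, for, friend, him, measure, pull, them, year, yet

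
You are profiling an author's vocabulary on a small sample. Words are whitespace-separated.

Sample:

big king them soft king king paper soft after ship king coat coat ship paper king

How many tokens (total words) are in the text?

Tokens: big, king, them, soft, king, king, paper, soft, after, ship, king, coat, coat, ship, paper, king
N = 16

16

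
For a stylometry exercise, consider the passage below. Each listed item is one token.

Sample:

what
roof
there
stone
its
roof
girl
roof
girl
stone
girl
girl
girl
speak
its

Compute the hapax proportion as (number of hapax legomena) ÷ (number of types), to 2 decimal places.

0.43

Frequencies: girl:5, roof:3, stone:2, its:2, what:1, there:1, speak:1
Hapax count = 3; type count = 7.
Ratio = 3 / 7 = 0.43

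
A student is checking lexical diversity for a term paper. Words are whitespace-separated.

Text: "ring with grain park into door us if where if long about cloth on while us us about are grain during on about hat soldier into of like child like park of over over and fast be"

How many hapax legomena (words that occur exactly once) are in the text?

15

Frequencies: us:3, about:3, grain:2, park:2, into:2, if:2, on:2, of:2, like:2, over:2, ring:1, with:1, door:1, where:1, long:1, cloth:1, while:1, are:1, during:1, hat:1, … (5 more, each freq 1)
Hapax (freq=1): and, are, be, child, cloth, door, during, fast, hat, long, ring, soldier, where, while, with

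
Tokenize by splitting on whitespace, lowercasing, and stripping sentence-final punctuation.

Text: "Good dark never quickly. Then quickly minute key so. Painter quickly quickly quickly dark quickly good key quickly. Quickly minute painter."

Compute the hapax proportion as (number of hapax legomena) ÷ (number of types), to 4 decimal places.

Frequencies: quickly:8, good:2, dark:2, minute:2, key:2, painter:2, never:1, then:1, so:1
Hapax count = 3; type count = 9.
Ratio = 3 / 9 = 0.3333

0.3333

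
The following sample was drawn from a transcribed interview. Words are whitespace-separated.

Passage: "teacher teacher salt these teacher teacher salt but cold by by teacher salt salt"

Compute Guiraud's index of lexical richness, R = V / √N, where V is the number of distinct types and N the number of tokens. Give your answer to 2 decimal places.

1.60

N = 14, V = 6.
√N = 3.741657
R = 6 / 3.741657 = 1.60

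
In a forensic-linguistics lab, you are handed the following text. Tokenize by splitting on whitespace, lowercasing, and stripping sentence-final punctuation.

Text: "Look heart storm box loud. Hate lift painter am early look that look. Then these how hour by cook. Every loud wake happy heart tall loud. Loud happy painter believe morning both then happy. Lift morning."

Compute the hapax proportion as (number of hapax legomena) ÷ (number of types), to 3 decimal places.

0.667

Frequencies: loud:4, look:3, happy:3, heart:2, lift:2, painter:2, then:2, morning:2, storm:1, box:1, hate:1, am:1, early:1, that:1, these:1, how:1, hour:1, by:1, cook:1, every:1, … (4 more, each freq 1)
Hapax count = 16; type count = 24.
Ratio = 16 / 24 = 0.667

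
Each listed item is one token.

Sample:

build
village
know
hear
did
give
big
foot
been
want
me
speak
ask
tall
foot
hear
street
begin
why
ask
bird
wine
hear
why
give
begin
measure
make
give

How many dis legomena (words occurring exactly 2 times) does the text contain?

4

Frequencies: hear:3, give:3, foot:2, ask:2, begin:2, why:2, build:1, village:1, know:1, did:1, big:1, been:1, want:1, me:1, speak:1, tall:1, street:1, bird:1, wine:1, measure:1, … (1 more, each freq 1)
Words with frequency 2: ask, begin, foot, why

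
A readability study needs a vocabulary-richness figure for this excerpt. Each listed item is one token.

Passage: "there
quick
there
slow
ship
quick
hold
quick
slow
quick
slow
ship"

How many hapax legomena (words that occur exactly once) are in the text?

Frequencies: quick:4, slow:3, there:2, ship:2, hold:1
Hapax (freq=1): hold

1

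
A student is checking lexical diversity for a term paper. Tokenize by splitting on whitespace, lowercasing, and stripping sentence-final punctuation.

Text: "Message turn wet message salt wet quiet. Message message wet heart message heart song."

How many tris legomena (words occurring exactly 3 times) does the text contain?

Frequencies: message:5, wet:3, heart:2, turn:1, salt:1, quiet:1, song:1
Words with frequency 3: wet

1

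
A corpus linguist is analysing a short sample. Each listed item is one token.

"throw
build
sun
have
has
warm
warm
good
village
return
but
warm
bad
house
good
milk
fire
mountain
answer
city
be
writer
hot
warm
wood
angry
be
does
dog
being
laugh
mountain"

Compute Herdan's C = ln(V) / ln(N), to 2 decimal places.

N = 32, V = 26.
ln(V) = 3.258097, ln(N) = 3.465736
C = 3.258097 / 3.465736 = 0.94

0.94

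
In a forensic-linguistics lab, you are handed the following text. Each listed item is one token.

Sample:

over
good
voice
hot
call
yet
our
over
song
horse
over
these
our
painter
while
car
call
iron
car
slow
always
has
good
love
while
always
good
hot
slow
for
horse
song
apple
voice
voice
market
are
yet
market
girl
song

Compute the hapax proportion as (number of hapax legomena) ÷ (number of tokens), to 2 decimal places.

0.22

Frequencies: over:3, good:3, voice:3, song:3, hot:2, call:2, yet:2, our:2, horse:2, while:2, car:2, slow:2, always:2, market:2, these:1, painter:1, iron:1, has:1, love:1, for:1, … (3 more, each freq 1)
Hapax count = 9; token count = 41.
Ratio = 9 / 41 = 0.22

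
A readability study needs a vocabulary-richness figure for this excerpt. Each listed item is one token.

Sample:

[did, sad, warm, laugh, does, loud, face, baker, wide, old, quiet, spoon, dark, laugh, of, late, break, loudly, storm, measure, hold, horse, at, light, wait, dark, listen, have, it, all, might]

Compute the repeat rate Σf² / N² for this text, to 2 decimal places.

Frequencies: laugh:2, dark:2, did:1, sad:1, warm:1, does:1, loud:1, face:1, baker:1, wide:1, old:1, quiet:1, spoon:1, of:1, late:1, break:1, loudly:1, storm:1, measure:1, hold:1, … (9 more, each freq 1)
Σf² = 35; N² = 961
Repeat rate = 35 / 961 = 0.04

0.04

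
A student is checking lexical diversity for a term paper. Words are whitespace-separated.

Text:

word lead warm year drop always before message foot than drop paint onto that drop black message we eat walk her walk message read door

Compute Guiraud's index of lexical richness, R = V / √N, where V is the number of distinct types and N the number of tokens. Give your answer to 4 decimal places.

4.0000

N = 25, V = 20.
√N = 5.000000
R = 20 / 5.000000 = 4.0000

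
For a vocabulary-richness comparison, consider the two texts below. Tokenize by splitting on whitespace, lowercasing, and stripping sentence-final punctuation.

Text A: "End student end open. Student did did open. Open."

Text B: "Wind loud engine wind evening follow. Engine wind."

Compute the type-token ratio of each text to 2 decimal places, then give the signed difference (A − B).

TTR(A) = 4/9 = 0.44
TTR(B) = 5/8 = 0.63
Difference = 0.44 − 0.63 = -0.19

-0.19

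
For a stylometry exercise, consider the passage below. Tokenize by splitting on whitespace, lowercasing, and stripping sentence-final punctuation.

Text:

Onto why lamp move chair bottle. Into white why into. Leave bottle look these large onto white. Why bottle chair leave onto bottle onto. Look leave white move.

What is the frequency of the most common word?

Frequencies: onto:4, bottle:4, why:3, white:3, leave:3, move:2, chair:2, into:2, look:2, lamp:1, these:1, large:1
Most common: 'onto' with frequency 4.

4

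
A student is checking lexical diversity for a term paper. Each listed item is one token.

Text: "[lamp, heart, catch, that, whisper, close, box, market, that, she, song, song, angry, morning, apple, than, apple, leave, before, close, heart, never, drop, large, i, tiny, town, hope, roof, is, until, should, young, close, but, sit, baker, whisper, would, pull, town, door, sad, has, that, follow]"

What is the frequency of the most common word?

Frequencies: that:3, close:3, heart:2, whisper:2, song:2, apple:2, town:2, lamp:1, catch:1, box:1, market:1, she:1, angry:1, morning:1, than:1, leave:1, before:1, never:1, drop:1, large:1, … (17 more, each freq 1)
Most common: 'that' with frequency 3.

3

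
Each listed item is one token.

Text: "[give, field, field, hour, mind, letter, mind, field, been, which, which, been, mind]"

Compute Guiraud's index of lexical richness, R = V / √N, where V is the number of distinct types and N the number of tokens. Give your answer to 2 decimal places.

1.94

N = 13, V = 7.
√N = 3.605551
R = 7 / 3.605551 = 1.94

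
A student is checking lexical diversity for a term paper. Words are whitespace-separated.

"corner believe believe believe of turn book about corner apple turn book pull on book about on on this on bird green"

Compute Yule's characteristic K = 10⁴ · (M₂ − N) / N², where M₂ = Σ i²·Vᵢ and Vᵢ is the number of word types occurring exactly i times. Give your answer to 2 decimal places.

619.83

Frequencies: on:4, believe:3, book:3, corner:2, turn:2, about:2, of:1, apple:1, pull:1, this:1, bird:1, green:1
N = 22. Frequency spectrum: V_1=6, V_2=3, V_3=2, V_4=1
M₂ = 1²·6 + 2²·3 + 3²·2 + 4²·1 = 52
K = 10000 × (52 − 22) / 22² = 619.83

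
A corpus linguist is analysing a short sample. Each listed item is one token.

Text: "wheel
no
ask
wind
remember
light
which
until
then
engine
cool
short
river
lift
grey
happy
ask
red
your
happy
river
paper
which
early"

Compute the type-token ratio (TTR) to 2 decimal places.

N = 24 tokens, V = 20 types.
TTR = V / N = 20 / 24 = 0.83

0.83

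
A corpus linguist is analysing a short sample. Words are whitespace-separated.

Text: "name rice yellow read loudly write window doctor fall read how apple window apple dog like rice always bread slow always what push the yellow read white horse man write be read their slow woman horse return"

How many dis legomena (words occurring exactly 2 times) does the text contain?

Frequencies: read:4, rice:2, yellow:2, write:2, window:2, apple:2, always:2, slow:2, horse:2, name:1, loudly:1, doctor:1, fall:1, how:1, dog:1, like:1, bread:1, what:1, push:1, the:1, … (6 more, each freq 1)
Words with frequency 2: always, apple, horse, rice, slow, window, write, yellow

8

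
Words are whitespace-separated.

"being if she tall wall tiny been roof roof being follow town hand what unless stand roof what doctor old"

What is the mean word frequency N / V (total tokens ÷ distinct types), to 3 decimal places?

1.250

N = 20 tokens, V = 16 types.
Mean frequency = N / V = 20 / 16 = 1.250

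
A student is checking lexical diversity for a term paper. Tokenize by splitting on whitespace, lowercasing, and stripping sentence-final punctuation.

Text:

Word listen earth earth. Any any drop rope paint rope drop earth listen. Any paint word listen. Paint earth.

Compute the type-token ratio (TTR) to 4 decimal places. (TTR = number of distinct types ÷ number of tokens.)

N = 19 tokens, V = 7 types.
TTR = V / N = 7 / 19 = 0.3684

0.3684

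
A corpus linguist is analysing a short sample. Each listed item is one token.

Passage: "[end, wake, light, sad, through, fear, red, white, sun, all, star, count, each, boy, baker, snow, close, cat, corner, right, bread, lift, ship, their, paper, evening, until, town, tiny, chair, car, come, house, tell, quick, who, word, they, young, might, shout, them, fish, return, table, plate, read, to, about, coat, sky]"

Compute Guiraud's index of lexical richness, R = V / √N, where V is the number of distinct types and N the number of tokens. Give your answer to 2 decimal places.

7.14

N = 51, V = 51.
√N = 7.141428
R = 51 / 7.141428 = 7.14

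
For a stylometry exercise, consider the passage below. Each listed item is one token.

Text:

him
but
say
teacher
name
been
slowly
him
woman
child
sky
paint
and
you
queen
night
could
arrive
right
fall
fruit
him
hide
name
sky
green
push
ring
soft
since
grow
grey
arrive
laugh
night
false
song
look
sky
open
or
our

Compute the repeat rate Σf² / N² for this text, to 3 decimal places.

Frequencies: him:3, sky:3, name:2, night:2, arrive:2, but:1, say:1, teacher:1, been:1, slowly:1, woman:1, child:1, paint:1, and:1, you:1, queen:1, could:1, right:1, fall:1, fruit:1, … (15 more, each freq 1)
Σf² = 60; N² = 1764
Repeat rate = 60 / 1764 = 0.034

0.034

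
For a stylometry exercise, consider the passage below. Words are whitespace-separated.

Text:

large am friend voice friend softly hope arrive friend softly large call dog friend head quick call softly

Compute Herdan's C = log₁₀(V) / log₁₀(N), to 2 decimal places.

0.83

N = 18, V = 11.
log₁₀(V) = 1.041393, log₁₀(N) = 1.255273
C = 1.041393 / 1.255273 = 0.83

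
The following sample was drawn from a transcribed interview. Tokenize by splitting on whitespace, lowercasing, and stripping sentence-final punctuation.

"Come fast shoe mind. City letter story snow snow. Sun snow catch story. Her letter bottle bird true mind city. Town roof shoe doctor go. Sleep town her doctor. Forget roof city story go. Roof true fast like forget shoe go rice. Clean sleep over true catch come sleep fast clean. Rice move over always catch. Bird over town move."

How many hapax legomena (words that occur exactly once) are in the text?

Frequencies: fast:3, shoe:3, city:3, story:3, snow:3, catch:3, true:3, town:3, roof:3, go:3, sleep:3, over:3, come:2, mind:2, letter:2, her:2, bird:2, doctor:2, forget:2, rice:2, clean:2, move:2, sun:1, bottle:1, like:1, always:1
Hapax (freq=1): always, bottle, like, sun

4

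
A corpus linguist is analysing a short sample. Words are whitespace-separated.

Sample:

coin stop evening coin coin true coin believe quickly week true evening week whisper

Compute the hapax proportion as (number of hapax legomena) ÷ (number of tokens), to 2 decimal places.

Frequencies: coin:4, evening:2, true:2, week:2, stop:1, believe:1, quickly:1, whisper:1
Hapax count = 4; token count = 14.
Ratio = 4 / 14 = 0.29

0.29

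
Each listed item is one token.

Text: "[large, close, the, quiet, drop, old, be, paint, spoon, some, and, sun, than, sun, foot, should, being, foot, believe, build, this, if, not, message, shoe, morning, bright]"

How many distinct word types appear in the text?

25

Distinct types: {and, be, being, believe, bright, build, close, drop, foot, if, large, message, morning, not, old, paint, quiet, shoe, should, some, spoon, sun, than, the, this}
V = 25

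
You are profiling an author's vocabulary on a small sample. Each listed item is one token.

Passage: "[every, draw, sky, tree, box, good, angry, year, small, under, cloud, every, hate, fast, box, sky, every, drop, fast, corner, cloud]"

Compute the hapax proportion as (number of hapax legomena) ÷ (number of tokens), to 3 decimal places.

0.476

Frequencies: every:3, sky:2, box:2, cloud:2, fast:2, draw:1, tree:1, good:1, angry:1, year:1, small:1, under:1, hate:1, drop:1, corner:1
Hapax count = 10; token count = 21.
Ratio = 10 / 21 = 0.476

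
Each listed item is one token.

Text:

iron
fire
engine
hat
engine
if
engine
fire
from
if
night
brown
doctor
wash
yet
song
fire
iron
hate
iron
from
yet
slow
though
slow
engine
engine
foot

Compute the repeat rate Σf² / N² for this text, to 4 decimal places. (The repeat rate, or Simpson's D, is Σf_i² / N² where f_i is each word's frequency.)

Frequencies: engine:5, iron:3, fire:3, if:2, from:2, yet:2, slow:2, hat:1, night:1, brown:1, doctor:1, wash:1, song:1, hate:1, though:1, foot:1
Σf² = 68; N² = 784
Repeat rate = 68 / 784 = 0.0867

0.0867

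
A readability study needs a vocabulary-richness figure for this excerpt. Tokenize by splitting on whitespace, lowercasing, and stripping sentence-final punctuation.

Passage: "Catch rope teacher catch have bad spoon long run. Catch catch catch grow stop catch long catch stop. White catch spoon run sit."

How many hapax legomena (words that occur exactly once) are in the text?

7

Frequencies: catch:8, spoon:2, long:2, run:2, stop:2, rope:1, teacher:1, have:1, bad:1, grow:1, white:1, sit:1
Hapax (freq=1): bad, grow, have, rope, sit, teacher, white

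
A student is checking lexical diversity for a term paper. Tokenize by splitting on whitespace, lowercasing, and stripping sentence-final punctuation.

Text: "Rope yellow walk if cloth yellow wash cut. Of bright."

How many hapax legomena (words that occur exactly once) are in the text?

Frequencies: yellow:2, rope:1, walk:1, if:1, cloth:1, wash:1, cut:1, of:1, bright:1
Hapax (freq=1): bright, cloth, cut, if, of, rope, walk, wash

8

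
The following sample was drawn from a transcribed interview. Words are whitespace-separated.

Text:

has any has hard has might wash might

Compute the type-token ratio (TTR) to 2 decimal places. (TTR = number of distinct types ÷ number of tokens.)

0.63

N = 8 tokens, V = 5 types.
TTR = V / N = 5 / 8 = 0.63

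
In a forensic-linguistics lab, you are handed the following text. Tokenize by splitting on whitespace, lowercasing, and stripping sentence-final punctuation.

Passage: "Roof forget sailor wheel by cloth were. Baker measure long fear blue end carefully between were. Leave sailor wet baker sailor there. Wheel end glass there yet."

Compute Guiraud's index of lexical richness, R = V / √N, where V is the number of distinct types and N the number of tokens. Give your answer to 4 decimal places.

N = 27, V = 20.
√N = 5.196152
R = 20 / 5.196152 = 3.8490

3.8490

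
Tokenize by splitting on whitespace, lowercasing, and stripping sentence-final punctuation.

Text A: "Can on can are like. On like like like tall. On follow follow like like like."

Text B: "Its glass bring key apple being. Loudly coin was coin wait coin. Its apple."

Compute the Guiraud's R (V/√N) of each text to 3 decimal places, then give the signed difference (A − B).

-1.173

A: V=6, N=16, R=1.500
B: V=10, N=14, R=2.673
Difference = 1.500 − 2.673 = -1.173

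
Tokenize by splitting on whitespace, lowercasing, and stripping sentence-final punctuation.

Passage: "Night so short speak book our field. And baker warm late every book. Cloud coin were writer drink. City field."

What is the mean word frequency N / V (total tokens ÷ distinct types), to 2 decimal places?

N = 20 tokens, V = 18 types.
Mean frequency = N / V = 20 / 18 = 1.11

1.11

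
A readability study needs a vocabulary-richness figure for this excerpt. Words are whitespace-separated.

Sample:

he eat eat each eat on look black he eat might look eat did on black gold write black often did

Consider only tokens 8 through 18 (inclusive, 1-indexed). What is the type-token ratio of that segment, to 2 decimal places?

Segment tokens 8–18: black, he, eat, might, look, eat, did, on, black, gold, write
Segment N = 11, segment V = 9.
TTR = 9 / 11 = 0.82

0.82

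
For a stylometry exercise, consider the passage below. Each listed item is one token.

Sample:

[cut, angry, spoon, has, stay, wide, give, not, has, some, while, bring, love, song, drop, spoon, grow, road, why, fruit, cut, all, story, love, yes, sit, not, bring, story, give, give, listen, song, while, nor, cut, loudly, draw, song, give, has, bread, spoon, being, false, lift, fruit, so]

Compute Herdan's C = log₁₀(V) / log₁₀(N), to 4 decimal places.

N = 48, V = 31.
log₁₀(V) = 1.491362, log₁₀(N) = 1.681241
C = 1.491362 / 1.681241 = 0.8871

0.8871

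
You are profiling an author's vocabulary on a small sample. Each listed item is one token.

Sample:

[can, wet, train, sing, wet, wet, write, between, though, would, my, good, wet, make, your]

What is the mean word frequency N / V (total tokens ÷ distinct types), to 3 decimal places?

N = 15 tokens, V = 12 types.
Mean frequency = N / V = 15 / 12 = 1.250

1.250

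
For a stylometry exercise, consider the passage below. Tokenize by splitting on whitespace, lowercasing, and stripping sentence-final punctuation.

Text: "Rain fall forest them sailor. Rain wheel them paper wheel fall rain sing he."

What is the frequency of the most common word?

Frequencies: rain:3, fall:2, them:2, wheel:2, forest:1, sailor:1, paper:1, sing:1, he:1
Most common: 'rain' with frequency 3.

3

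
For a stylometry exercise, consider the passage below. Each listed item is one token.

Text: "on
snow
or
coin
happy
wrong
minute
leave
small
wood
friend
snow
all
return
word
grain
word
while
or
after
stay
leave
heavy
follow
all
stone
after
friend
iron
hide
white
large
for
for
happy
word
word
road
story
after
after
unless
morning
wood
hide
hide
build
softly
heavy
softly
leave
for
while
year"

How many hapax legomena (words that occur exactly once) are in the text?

Frequencies: word:4, after:4, leave:3, hide:3, for:3, snow:2, or:2, happy:2, wood:2, friend:2, all:2, while:2, heavy:2, softly:2, on:1, coin:1, wrong:1, minute:1, small:1, return:1, … (13 more, each freq 1)
Hapax (freq=1): build, coin, follow, grain, iron, large, minute, morning, on, return, road, small, stay, stone, story, unless, white, wrong, year

19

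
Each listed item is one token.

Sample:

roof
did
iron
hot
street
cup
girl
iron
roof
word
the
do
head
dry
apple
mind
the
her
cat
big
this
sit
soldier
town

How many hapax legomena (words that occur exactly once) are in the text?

18

Frequencies: roof:2, iron:2, the:2, did:1, hot:1, street:1, cup:1, girl:1, word:1, do:1, head:1, dry:1, apple:1, mind:1, her:1, cat:1, big:1, this:1, sit:1, soldier:1, … (1 more, each freq 1)
Hapax (freq=1): apple, big, cat, cup, did, do, dry, girl, head, her, hot, mind, sit, soldier, street, this, town, word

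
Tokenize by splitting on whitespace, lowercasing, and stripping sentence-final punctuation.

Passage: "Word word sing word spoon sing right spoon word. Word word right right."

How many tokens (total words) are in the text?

Tokens: word, word, sing, word, spoon, sing, right, spoon, word, word, word, right, right
N = 13

13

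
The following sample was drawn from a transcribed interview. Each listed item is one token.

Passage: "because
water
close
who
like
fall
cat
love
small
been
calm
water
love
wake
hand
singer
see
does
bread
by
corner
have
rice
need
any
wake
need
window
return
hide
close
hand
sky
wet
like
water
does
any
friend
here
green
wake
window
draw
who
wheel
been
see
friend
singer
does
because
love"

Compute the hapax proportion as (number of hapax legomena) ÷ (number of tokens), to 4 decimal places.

Frequencies: water:3, love:3, wake:3, does:3, because:2, close:2, who:2, like:2, been:2, hand:2, singer:2, see:2, need:2, any:2, window:2, friend:2, fall:1, cat:1, small:1, calm:1, … (13 more, each freq 1)
Hapax count = 17; token count = 53.
Ratio = 17 / 53 = 0.3208

0.3208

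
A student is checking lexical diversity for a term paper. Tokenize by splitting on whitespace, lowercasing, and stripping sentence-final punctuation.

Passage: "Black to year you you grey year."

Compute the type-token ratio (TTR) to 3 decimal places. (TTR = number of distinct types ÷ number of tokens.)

0.714

N = 7 tokens, V = 5 types.
TTR = V / N = 5 / 7 = 0.714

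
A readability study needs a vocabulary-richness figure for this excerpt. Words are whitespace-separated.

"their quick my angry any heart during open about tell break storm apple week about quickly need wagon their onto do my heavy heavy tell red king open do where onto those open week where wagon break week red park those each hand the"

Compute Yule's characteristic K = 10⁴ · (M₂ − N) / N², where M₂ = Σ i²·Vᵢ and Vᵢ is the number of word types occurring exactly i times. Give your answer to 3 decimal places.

Frequencies: open:3, week:3, their:2, my:2, about:2, tell:2, break:2, wagon:2, onto:2, do:2, heavy:2, red:2, where:2, those:2, quick:1, angry:1, any:1, heart:1, during:1, storm:1, … (8 more, each freq 1)
N = 44. Frequency spectrum: V_1=14, V_2=12, V_3=2
M₂ = 1²·14 + 2²·12 + 3²·2 = 80
K = 10000 × (80 − 44) / 44² = 185.950

185.950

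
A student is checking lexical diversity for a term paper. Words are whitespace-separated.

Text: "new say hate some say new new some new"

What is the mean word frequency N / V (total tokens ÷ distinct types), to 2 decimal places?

2.25

N = 9 tokens, V = 4 types.
Mean frequency = N / V = 9 / 4 = 2.25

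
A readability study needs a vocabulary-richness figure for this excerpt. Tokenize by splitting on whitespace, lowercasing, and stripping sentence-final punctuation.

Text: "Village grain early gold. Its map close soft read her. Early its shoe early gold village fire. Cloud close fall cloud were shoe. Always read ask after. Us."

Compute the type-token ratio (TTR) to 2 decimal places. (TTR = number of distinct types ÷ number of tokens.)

0.68

N = 28 tokens, V = 19 types.
TTR = V / N = 19 / 28 = 0.68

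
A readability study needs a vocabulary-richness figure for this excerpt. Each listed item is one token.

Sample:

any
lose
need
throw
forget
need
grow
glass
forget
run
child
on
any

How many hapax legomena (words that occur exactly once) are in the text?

Frequencies: any:2, need:2, forget:2, lose:1, throw:1, grow:1, glass:1, run:1, child:1, on:1
Hapax (freq=1): child, glass, grow, lose, on, run, throw

7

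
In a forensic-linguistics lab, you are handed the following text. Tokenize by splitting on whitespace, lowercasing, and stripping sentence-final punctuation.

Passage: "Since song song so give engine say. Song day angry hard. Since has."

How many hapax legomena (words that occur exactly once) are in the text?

Frequencies: song:3, since:2, so:1, give:1, engine:1, say:1, day:1, angry:1, hard:1, has:1
Hapax (freq=1): angry, day, engine, give, hard, has, say, so

8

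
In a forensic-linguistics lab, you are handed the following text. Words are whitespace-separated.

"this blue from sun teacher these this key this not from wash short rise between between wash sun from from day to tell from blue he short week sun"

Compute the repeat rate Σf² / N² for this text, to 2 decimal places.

Frequencies: from:5, this:3, sun:3, blue:2, wash:2, short:2, between:2, teacher:1, these:1, key:1, not:1, rise:1, day:1, to:1, tell:1, he:1, week:1
Σf² = 69; N² = 841
Repeat rate = 69 / 841 = 0.08

0.08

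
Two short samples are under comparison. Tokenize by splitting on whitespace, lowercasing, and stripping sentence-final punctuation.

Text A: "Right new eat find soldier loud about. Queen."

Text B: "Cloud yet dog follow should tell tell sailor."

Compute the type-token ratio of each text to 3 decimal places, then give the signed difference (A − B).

TTR(A) = 8/8 = 1.000
TTR(B) = 7/8 = 0.875
Difference = 1.000 − 0.875 = 0.125

0.125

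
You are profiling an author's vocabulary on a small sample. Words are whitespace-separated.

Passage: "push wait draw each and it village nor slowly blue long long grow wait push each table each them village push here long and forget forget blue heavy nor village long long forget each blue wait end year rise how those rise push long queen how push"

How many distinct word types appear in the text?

23

Distinct types: {and, blue, draw, each, end, forget, grow, heavy, here, how, it, long, nor, push, queen, rise, slowly, table, them, those, village, wait, year}
V = 23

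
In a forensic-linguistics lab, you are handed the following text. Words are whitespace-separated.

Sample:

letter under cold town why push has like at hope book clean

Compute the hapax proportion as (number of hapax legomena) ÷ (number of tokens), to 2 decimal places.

1.00

Frequencies: letter:1, under:1, cold:1, town:1, why:1, push:1, has:1, like:1, at:1, hope:1, book:1, clean:1
Hapax count = 12; token count = 12.
Ratio = 12 / 12 = 1.00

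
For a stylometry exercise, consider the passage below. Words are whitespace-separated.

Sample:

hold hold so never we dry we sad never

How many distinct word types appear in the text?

6

Distinct types: {dry, hold, never, sad, so, we}
V = 6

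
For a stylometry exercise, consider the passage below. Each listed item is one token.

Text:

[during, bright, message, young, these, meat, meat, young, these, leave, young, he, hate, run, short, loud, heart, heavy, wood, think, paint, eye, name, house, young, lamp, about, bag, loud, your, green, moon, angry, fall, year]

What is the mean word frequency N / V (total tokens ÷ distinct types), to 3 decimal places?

N = 35 tokens, V = 29 types.
Mean frequency = N / V = 35 / 29 = 1.207

1.207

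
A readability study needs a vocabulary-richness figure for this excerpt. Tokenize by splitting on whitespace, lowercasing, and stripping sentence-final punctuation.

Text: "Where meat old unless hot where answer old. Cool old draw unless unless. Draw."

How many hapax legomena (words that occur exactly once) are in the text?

4

Frequencies: old:3, unless:3, where:2, draw:2, meat:1, hot:1, answer:1, cool:1
Hapax (freq=1): answer, cool, hot, meat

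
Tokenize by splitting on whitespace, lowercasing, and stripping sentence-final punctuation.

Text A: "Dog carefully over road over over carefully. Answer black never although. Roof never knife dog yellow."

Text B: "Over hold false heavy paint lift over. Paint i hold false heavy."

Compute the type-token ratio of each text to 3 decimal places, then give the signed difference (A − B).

TTR(A) = 11/16 = 0.688
TTR(B) = 7/12 = 0.583
Difference = 0.688 − 0.583 = 0.105

0.105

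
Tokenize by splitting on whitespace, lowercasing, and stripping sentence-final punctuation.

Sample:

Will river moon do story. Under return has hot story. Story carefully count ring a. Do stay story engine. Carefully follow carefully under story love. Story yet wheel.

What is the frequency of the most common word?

6

Frequencies: story:6, carefully:3, do:2, under:2, will:1, river:1, moon:1, return:1, has:1, hot:1, count:1, ring:1, a:1, stay:1, engine:1, follow:1, love:1, yet:1, wheel:1
Most common: 'story' with frequency 6.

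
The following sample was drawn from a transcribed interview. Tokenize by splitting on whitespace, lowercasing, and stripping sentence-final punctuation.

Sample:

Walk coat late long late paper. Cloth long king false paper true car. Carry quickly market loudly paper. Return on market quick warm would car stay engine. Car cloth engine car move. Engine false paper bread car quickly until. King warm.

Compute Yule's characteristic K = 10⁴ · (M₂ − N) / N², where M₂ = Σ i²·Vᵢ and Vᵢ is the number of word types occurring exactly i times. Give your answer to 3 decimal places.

Frequencies: car:5, paper:4, engine:3, late:2, long:2, cloth:2, king:2, false:2, quickly:2, market:2, warm:2, walk:1, coat:1, true:1, carry:1, loudly:1, return:1, on:1, quick:1, would:1, … (4 more, each freq 1)
N = 41. Frequency spectrum: V_1=13, V_2=8, V_3=1, V_4=1, V_5=1
M₂ = 1²·13 + 2²·8 + 3²·1 + 4²·1 + 5²·1 = 95
K = 10000 × (95 − 41) / 41² = 321.237

321.237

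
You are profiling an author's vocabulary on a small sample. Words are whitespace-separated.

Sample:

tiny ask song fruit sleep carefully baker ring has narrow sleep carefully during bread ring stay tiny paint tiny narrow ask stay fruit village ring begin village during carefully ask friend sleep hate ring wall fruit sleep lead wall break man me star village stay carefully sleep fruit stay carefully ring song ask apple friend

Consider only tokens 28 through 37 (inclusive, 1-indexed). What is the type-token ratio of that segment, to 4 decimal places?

0.9000

Segment tokens 28–37: during, carefully, ask, friend, sleep, hate, ring, wall, fruit, sleep
Segment N = 10, segment V = 9.
TTR = 9 / 10 = 0.9000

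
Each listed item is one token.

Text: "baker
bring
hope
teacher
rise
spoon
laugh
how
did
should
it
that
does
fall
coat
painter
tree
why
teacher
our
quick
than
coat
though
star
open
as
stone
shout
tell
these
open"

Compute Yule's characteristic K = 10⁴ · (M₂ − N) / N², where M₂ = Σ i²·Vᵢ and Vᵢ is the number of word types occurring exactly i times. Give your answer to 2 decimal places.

Frequencies: teacher:2, coat:2, open:2, baker:1, bring:1, hope:1, rise:1, spoon:1, laugh:1, how:1, did:1, should:1, it:1, that:1, does:1, fall:1, painter:1, tree:1, why:1, our:1, … (9 more, each freq 1)
N = 32. Frequency spectrum: V_1=26, V_2=3
M₂ = 1²·26 + 2²·3 = 38
K = 10000 × (38 − 32) / 32² = 58.59

58.59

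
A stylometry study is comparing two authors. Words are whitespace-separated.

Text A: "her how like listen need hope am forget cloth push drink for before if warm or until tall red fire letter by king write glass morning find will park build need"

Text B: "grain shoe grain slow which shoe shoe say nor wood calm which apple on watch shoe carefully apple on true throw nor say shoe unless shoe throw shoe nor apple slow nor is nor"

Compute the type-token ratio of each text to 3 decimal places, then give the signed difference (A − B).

TTR(A) = 30/31 = 0.968
TTR(B) = 16/34 = 0.471
Difference = 0.968 − 0.471 = 0.497

0.497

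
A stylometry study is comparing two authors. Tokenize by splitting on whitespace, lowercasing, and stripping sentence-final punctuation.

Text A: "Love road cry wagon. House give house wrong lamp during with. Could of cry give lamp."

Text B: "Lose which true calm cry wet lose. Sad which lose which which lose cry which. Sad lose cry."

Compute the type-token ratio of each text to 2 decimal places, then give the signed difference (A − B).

0.36

TTR(A) = 12/16 = 0.75
TTR(B) = 7/18 = 0.39
Difference = 0.75 − 0.39 = 0.36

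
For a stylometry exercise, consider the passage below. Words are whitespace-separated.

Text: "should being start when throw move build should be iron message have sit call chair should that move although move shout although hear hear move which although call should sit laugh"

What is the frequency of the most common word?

Frequencies: should:4, move:4, although:3, sit:2, call:2, hear:2, being:1, start:1, when:1, throw:1, build:1, be:1, iron:1, message:1, have:1, chair:1, that:1, shout:1, which:1, laugh:1
Most common: 'should' with frequency 4.

4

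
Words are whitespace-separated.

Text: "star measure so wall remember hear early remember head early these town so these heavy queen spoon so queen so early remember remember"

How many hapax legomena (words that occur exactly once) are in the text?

8

Frequencies: so:4, remember:4, early:3, these:2, queen:2, star:1, measure:1, wall:1, hear:1, head:1, town:1, heavy:1, spoon:1
Hapax (freq=1): head, hear, heavy, measure, spoon, star, town, wall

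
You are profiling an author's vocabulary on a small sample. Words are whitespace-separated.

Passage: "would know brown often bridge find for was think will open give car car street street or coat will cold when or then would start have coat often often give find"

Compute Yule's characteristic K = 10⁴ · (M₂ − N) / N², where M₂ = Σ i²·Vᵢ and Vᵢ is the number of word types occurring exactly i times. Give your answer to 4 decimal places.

228.9282

Frequencies: often:3, would:2, find:2, will:2, give:2, car:2, street:2, or:2, coat:2, know:1, brown:1, bridge:1, for:1, was:1, think:1, open:1, cold:1, when:1, then:1, start:1, … (1 more, each freq 1)
N = 31. Frequency spectrum: V_1=12, V_2=8, V_3=1
M₂ = 1²·12 + 2²·8 + 3²·1 = 53
K = 10000 × (53 − 31) / 31² = 228.9282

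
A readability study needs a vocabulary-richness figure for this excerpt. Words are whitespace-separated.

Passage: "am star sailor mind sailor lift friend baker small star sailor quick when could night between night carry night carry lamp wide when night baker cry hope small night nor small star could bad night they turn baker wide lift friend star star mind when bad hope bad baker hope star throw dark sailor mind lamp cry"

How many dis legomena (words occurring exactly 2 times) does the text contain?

Frequencies: star:6, night:6, sailor:4, baker:4, mind:3, small:3, when:3, hope:3, bad:3, lift:2, friend:2, could:2, carry:2, lamp:2, wide:2, cry:2, am:1, quick:1, between:1, nor:1, … (4 more, each freq 1)
Words with frequency 2: carry, could, cry, friend, lamp, lift, wide

7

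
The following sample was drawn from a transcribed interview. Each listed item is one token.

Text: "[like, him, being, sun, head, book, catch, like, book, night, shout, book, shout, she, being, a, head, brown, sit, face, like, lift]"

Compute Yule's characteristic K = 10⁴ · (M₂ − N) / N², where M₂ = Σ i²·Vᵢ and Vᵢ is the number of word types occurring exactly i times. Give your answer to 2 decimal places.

371.90

Frequencies: like:3, book:3, being:2, head:2, shout:2, him:1, sun:1, catch:1, night:1, she:1, a:1, brown:1, sit:1, face:1, lift:1
N = 22. Frequency spectrum: V_1=10, V_2=3, V_3=2
M₂ = 1²·10 + 2²·3 + 3²·2 = 40
K = 10000 × (40 − 22) / 22² = 371.90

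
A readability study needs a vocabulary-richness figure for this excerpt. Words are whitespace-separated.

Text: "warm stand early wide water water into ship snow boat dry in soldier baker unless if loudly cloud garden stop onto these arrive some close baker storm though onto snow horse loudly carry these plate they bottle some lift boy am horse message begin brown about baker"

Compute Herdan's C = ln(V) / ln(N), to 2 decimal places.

0.94

N = 47, V = 38.
ln(V) = 3.637586, ln(N) = 3.850148
C = 3.637586 / 3.850148 = 0.94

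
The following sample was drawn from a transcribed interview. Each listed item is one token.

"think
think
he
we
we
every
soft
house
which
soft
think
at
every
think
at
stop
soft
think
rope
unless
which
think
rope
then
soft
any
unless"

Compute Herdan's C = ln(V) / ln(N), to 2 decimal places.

N = 27, V = 13.
ln(V) = 2.564949, ln(N) = 3.295837
C = 2.564949 / 3.295837 = 0.78

0.78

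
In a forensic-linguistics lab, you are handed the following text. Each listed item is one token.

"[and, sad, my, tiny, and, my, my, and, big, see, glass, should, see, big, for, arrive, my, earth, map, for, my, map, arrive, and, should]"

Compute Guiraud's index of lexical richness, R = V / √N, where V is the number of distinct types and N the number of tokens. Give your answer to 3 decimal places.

N = 25, V = 12.
√N = 5.000000
R = 12 / 5.000000 = 2.400

2.400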